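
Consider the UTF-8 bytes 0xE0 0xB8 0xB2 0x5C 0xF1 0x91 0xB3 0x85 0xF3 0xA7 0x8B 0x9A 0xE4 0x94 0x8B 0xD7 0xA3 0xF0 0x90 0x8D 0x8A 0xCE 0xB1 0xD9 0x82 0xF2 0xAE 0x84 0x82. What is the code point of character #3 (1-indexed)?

U+51CC5

Offset 0: leading byte 0xE0 = 11100000 → 3-byte char #1 = E0 B8 B2.
Offset 3: leading byte 0x5C = 01011100 → 1-byte char #2 = 5C.
Offset 4: leading byte 0xF1 = 11110001 → 4-byte char #3 = F1 91 B3 85.
Leading byte 0xF1 = 11110001 matches 11110xxx → 4-byte sequence.
Byte 1: 0xF1 = 11110001, payload 001 (3 bits).
Byte 2: 0x91 = 10010001 (10xxxxxx ✓), payload 010001.
Byte 3: 0xB3 = 10110011 (10xxxxxx ✓), payload 110011.
Byte 4: 0x85 = 10000101 (10xxxxxx ✓), payload 000101.
Concatenate: 001010001110011000101 = 0x51CC5 (21 bits → U+51CC5).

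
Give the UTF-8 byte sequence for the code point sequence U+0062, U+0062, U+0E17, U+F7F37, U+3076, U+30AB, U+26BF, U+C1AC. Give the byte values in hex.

U+0062: 1-byte form → 62.
U+0062: 1-byte form → 62.
U+0E17: 3-byte form → E0 B8 97.
U+F7F37: 4-byte form → F3 B7 BC B7.
U+3076: 3-byte form → E3 81 B6.
U+30AB: 3-byte form → E3 82 AB.
U+26BF: 3-byte form → E2 9A BF.
U+C1AC: 3-byte form → EC 86 AC.
Concatenated (21 bytes): 62 62 E0 B8 97 F3 B7 BC B7 E3 81 B6 E3 82 AB E2 9A BF EC 86 AC.

62 62 E0 B8 97 F3 B7 BC B7 E3 81 B6 E3 82 AB E2 9A BF EC 86 AC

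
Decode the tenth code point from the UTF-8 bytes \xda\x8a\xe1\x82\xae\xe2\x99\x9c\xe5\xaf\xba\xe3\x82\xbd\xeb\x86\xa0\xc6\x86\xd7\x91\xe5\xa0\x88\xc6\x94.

Offset 0: leading byte 0xDA = 11011010 → 2-byte char #1 = DA 8A.
Offset 2: leading byte 0xE1 = 11100001 → 3-byte char #2 = E1 82 AE.
Offset 5: leading byte 0xE2 = 11100010 → 3-byte char #3 = E2 99 9C.
Offset 8: leading byte 0xE5 = 11100101 → 3-byte char #4 = E5 AF BA.
Offset 11: leading byte 0xE3 = 11100011 → 3-byte char #5 = E3 82 BD.
Offset 14: leading byte 0xEB = 11101011 → 3-byte char #6 = EB 86 A0.
Offset 17: leading byte 0xC6 = 11000110 → 2-byte char #7 = C6 86.
Offset 19: leading byte 0xD7 = 11010111 → 2-byte char #8 = D7 91.
Offset 21: leading byte 0xE5 = 11100101 → 3-byte char #9 = E5 A0 88.
Offset 24: leading byte 0xC6 = 11000110 → 2-byte char #10 = C6 94.
Leading byte 0xC6 = 11000110 matches 110xxxxx → 2-byte sequence.
Byte 1: 0xC6 = 11000110, payload 00110 (5 bits).
Byte 2: 0x94 = 10010100 (10xxxxxx ✓), payload 010100.
Concatenate: 00110010100 = 0x194 (11 bits → U+0194).

U+0194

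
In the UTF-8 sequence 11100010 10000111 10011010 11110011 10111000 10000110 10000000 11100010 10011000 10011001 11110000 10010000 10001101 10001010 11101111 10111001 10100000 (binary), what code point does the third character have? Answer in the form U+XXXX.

U+2619

Offset 0: leading byte 0xE2 = 11100010 → 3-byte char #1 = E2 87 9A.
Offset 3: leading byte 0xF3 = 11110011 → 4-byte char #2 = F3 B8 86 80.
Offset 7: leading byte 0xE2 = 11100010 → 3-byte char #3 = E2 98 99.
Leading byte 0xE2 = 11100010 matches 1110xxxx → 3-byte sequence.
Byte 1: 0xE2 = 11100010, payload 0010 (4 bits).
Byte 2: 0x98 = 10011000 (10xxxxxx ✓), payload 011000.
Byte 3: 0x99 = 10011001 (10xxxxxx ✓), payload 011001.
Concatenate: 0010011000011001 = 0x2619 (16 bits → U+2619).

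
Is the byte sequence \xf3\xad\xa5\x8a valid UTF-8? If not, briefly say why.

Leading byte 0xF3 = 11110011 → 4-byte form.
Continuation bytes 0xAD=10101101, 0xA5=10100101, 0x8A=10001010 all match 10xxxxxx.
Decoded value 0xED94A is ≥ 0x10000 (shortest form) and not a surrogate.

valid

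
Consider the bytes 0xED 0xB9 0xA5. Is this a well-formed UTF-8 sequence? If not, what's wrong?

invalid (encodes a surrogate (U+D800–U+DFFF))

Structurally a 3-byte sequence; payload = 0xDE65.
But 0xDE65 is in U+D800–U+DFFF, the surrogate range. Surrogates are not Unicode scalar values and are forbidden in UTF-8.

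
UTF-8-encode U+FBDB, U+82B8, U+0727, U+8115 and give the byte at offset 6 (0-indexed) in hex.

0xDC

U+FBDB → 3-byte form EF AF 9B at offsets 0–2.
U+82B8 → 3-byte form E8 8A B8 at offsets 3–5.
U+0727 → 2-byte form DC A7 at offsets 6–7.
Offset 6 falls in char 3's range; it's byte 1 of DC A7 = 0xDC.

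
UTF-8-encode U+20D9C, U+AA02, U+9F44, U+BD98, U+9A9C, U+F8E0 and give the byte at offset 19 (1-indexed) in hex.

0xA0

1-indexed offset 19 is 0-indexed offset 18.
U+20D9C → 4-byte form F0 A0 B6 9C at offsets 0–3.
U+AA02 → 3-byte form EA A8 82 at offsets 4–6.
U+9F44 → 3-byte form E9 BD 84 at offsets 7–9.
U+BD98 → 3-byte form EB B6 98 at offsets 10–12.
U+9A9C → 3-byte form E9 AA 9C at offsets 13–15.
U+F8E0 → 3-byte form EF A3 A0 at offsets 16–18.
Offset 18 falls in char 6's range; it's byte 3 of EF A3 A0 = 0xA0.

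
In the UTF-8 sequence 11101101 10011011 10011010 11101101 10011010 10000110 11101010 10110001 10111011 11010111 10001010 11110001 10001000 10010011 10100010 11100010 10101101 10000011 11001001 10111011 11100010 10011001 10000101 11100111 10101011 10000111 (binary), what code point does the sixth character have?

U+2B43

Offset 0: leading byte 0xED = 11101101 → 3-byte char #1 = ED 9B 9A.
Offset 3: leading byte 0xED = 11101101 → 3-byte char #2 = ED 9A 86.
Offset 6: leading byte 0xEA = 11101010 → 3-byte char #3 = EA B1 BB.
Offset 9: leading byte 0xD7 = 11010111 → 2-byte char #4 = D7 8A.
Offset 11: leading byte 0xF1 = 11110001 → 4-byte char #5 = F1 88 93 A2.
Offset 15: leading byte 0xE2 = 11100010 → 3-byte char #6 = E2 AD 83.
Leading byte 0xE2 = 11100010 matches 1110xxxx → 3-byte sequence.
Byte 1: 0xE2 = 11100010, payload 0010 (4 bits).
Byte 2: 0xAD = 10101101 (10xxxxxx ✓), payload 101101.
Byte 3: 0x83 = 10000011 (10xxxxxx ✓), payload 000011.
Concatenate: 0010101101000011 = 0x2B43 (16 bits → U+2B43).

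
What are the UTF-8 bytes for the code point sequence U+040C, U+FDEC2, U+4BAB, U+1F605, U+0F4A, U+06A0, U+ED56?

U+040C: 2-byte form → D0 8C.
U+FDEC2: 4-byte form → F3 BD BB 82.
U+4BAB: 3-byte form → E4 AE AB.
U+1F605: 4-byte form → F0 9F 98 85.
U+0F4A: 3-byte form → E0 BD 8A.
U+06A0: 2-byte form → DA A0.
U+ED56: 3-byte form → EE B5 96.
Concatenated (21 bytes): D0 8C F3 BD BB 82 E4 AE AB F0 9F 98 85 E0 BD 8A DA A0 EE B5 96.

D0 8C F3 BD BB 82 E4 AE AB F0 9F 98 85 E0 BD 8A DA A0 EE B5 96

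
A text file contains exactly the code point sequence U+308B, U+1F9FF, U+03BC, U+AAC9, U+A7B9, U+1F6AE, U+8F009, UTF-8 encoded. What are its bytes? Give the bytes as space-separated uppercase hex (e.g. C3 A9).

U+308B: 3-byte form → E3 82 8B.
U+1F9FF: 4-byte form → F0 9F A7 BF.
U+03BC: 2-byte form → CE BC.
U+AAC9: 3-byte form → EA AB 89.
U+A7B9: 3-byte form → EA 9E B9.
U+1F6AE: 4-byte form → F0 9F 9A AE.
U+8F009: 4-byte form → F2 8F 80 89.
Concatenated (23 bytes): E3 82 8B F0 9F A7 BF CE BC EA AB 89 EA 9E B9 F0 9F 9A AE F2 8F 80 89.

E3 82 8B F0 9F A7 BF CE BC EA AB 89 EA 9E B9 F0 9F 9A AE F2 8F 80 89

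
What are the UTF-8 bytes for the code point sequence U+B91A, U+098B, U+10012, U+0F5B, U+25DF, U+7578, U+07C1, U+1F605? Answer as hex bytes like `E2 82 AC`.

EB A4 9A E0 A6 8B F0 90 80 92 E0 BD 9B E2 97 9F E7 95 B8 DF 81 F0 9F 98 85

U+B91A: 3-byte form → EB A4 9A.
U+098B: 3-byte form → E0 A6 8B.
U+10012: 4-byte form → F0 90 80 92.
U+0F5B: 3-byte form → E0 BD 9B.
U+25DF: 3-byte form → E2 97 9F.
U+7578: 3-byte form → E7 95 B8.
U+07C1: 2-byte form → DF 81.
U+1F605: 4-byte form → F0 9F 98 85.
Concatenated (25 bytes): EB A4 9A E0 A6 8B F0 90 80 92 E0 BD 9B E2 97 9F E7 95 B8 DF 81 F0 9F 98 85.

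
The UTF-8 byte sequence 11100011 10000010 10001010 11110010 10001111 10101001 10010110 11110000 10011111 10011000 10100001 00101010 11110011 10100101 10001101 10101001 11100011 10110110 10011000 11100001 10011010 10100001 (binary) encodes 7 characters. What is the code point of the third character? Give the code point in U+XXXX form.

Offset 0: leading byte 0xE3 = 11100011 → 3-byte char #1 = E3 82 8A.
Offset 3: leading byte 0xF2 = 11110010 → 4-byte char #2 = F2 8F A9 96.
Offset 7: leading byte 0xF0 = 11110000 → 4-byte char #3 = F0 9F 98 A1.
Leading byte 0xF0 = 11110000 matches 11110xxx → 4-byte sequence.
Byte 1: 0xF0 = 11110000, payload 000 (3 bits).
Byte 2: 0x9F = 10011111 (10xxxxxx ✓), payload 011111.
Byte 3: 0x98 = 10011000 (10xxxxxx ✓), payload 011000.
Byte 4: 0xA1 = 10100001 (10xxxxxx ✓), payload 100001.
Concatenate: 000011111011000100001 = 0x1F621 (21 bits → U+1F621).

U+1F621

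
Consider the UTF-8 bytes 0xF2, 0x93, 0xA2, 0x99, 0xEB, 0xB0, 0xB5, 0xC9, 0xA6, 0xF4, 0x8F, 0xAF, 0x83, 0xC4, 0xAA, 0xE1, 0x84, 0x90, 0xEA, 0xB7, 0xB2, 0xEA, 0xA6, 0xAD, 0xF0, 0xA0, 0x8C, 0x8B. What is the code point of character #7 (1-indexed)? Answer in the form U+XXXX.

U+ADF2

Offset 0: leading byte 0xF2 = 11110010 → 4-byte char #1 = F2 93 A2 99.
Offset 4: leading byte 0xEB = 11101011 → 3-byte char #2 = EB B0 B5.
Offset 7: leading byte 0xC9 = 11001001 → 2-byte char #3 = C9 A6.
Offset 9: leading byte 0xF4 = 11110100 → 4-byte char #4 = F4 8F AF 83.
Offset 13: leading byte 0xC4 = 11000100 → 2-byte char #5 = C4 AA.
Offset 15: leading byte 0xE1 = 11100001 → 3-byte char #6 = E1 84 90.
Offset 18: leading byte 0xEA = 11101010 → 3-byte char #7 = EA B7 B2.
Leading byte 0xEA = 11101010 matches 1110xxxx → 3-byte sequence.
Byte 1: 0xEA = 11101010, payload 1010 (4 bits).
Byte 2: 0xB7 = 10110111 (10xxxxxx ✓), payload 110111.
Byte 3: 0xB2 = 10110010 (10xxxxxx ✓), payload 110010.
Concatenate: 1010110111110010 = 0xADF2 (16 bits → U+ADF2).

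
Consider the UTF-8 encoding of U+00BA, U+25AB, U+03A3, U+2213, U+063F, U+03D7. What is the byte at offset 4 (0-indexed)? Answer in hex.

U+00BA → 2-byte form C2 BA at offsets 0–1.
U+25AB → 3-byte form E2 96 AB at offsets 2–4.
Offset 4 falls in char 2's range; it's byte 3 of E2 96 AB = 0xAB.

0xAB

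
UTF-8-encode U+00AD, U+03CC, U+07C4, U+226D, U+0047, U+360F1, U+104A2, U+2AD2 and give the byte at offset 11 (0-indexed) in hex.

0xB6

U+00AD → 2-byte form C2 AD at offsets 0–1.
U+03CC → 2-byte form CF 8C at offsets 2–3.
U+07C4 → 2-byte form DF 84 at offsets 4–5.
U+226D → 3-byte form E2 89 AD at offsets 6–8.
U+0047 → 1-byte form 47 at offsets 9–9.
U+360F1 → 4-byte form F0 B6 83 B1 at offsets 10–13.
Offset 11 falls in char 6's range; it's byte 2 of F0 B6 83 B1 = 0xB6.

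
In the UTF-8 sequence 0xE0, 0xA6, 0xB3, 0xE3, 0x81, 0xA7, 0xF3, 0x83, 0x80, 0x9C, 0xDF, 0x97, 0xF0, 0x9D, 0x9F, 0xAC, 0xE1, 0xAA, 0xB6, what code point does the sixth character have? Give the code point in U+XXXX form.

Offset 0: leading byte 0xE0 = 11100000 → 3-byte char #1 = E0 A6 B3.
Offset 3: leading byte 0xE3 = 11100011 → 3-byte char #2 = E3 81 A7.
Offset 6: leading byte 0xF3 = 11110011 → 4-byte char #3 = F3 83 80 9C.
Offset 10: leading byte 0xDF = 11011111 → 2-byte char #4 = DF 97.
Offset 12: leading byte 0xF0 = 11110000 → 4-byte char #5 = F0 9D 9F AC.
Offset 16: leading byte 0xE1 = 11100001 → 3-byte char #6 = E1 AA B6.
Leading byte 0xE1 = 11100001 matches 1110xxxx → 3-byte sequence.
Byte 1: 0xE1 = 11100001, payload 0001 (4 bits).
Byte 2: 0xAA = 10101010 (10xxxxxx ✓), payload 101010.
Byte 3: 0xB6 = 10110110 (10xxxxxx ✓), payload 110110.
Concatenate: 0001101010110110 = 0x1AB6 (16 bits → U+1AB6).

U+1AB6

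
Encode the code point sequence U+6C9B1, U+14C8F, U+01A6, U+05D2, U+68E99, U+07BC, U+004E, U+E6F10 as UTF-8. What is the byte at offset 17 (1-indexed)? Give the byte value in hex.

0xDE

1-indexed offset 17 is 0-indexed offset 16.
U+6C9B1 → 4-byte form F1 AC A6 B1 at offsets 0–3.
U+14C8F → 4-byte form F0 94 B2 8F at offsets 4–7.
U+01A6 → 2-byte form C6 A6 at offsets 8–9.
U+05D2 → 2-byte form D7 92 at offsets 10–11.
U+68E99 → 4-byte form F1 A8 BA 99 at offsets 12–15.
U+07BC → 2-byte form DE BC at offsets 16–17.
Offset 16 falls in char 6's range; it's byte 1 of DE BC = 0xDE.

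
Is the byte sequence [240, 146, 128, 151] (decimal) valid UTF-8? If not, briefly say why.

Leading byte 0xF0 = 11110000 → 4-byte form.
Continuation bytes 0x92=10010010, 0x80=10000000, 0x97=10010111 all match 10xxxxxx.
Decoded value 0x12017 is ≥ 0x10000 (shortest form) and not a surrogate.

valid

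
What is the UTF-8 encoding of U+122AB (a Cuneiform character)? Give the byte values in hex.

U+122AB = 0x122AB = 74411 decimal. In range U+10000–U+10FFFF → 4-byte form: 11110xxx 10xxxxxx 10xxxxxx 10xxxxxx.
Binary (21 bits): 000010010001010101011.
Split 3+6+6+6: 000 | 010010 | 001010 | 101011.
Byte 1: 11110000 = 0xF0.
Byte 2: 10010010 = 0x92.
Byte 3: 10001010 = 0x8A.
Byte 4: 10101011 = 0xAB.

F0 92 8A AB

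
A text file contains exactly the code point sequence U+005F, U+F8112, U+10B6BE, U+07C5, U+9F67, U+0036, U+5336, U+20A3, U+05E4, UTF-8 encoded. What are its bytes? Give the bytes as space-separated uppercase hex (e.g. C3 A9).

5F F3 B8 84 92 F4 8B 9A BE DF 85 E9 BD A7 36 E5 8C B6 E2 82 A3 D7 A4

U+005F: 1-byte form → 5F.
U+F8112: 4-byte form → F3 B8 84 92.
U+10B6BE: 4-byte form → F4 8B 9A BE.
U+07C5: 2-byte form → DF 85.
U+9F67: 3-byte form → E9 BD A7.
U+0036: 1-byte form → 36.
U+5336: 3-byte form → E5 8C B6.
U+20A3: 3-byte form → E2 82 A3.
U+05E4: 2-byte form → D7 A4.
Concatenated (23 bytes): 5F F3 B8 84 92 F4 8B 9A BE DF 85 E9 BD A7 36 E5 8C B6 E2 82 A3 D7 A4.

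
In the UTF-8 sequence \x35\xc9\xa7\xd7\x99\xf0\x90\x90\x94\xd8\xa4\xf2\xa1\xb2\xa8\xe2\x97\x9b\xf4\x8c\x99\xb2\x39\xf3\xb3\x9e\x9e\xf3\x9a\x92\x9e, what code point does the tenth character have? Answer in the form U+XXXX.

U+F379E

Offset 0: leading byte 0x35 = 00110101 → 1-byte char #1 = 35.
Offset 1: leading byte 0xC9 = 11001001 → 2-byte char #2 = C9 A7.
Offset 3: leading byte 0xD7 = 11010111 → 2-byte char #3 = D7 99.
Offset 5: leading byte 0xF0 = 11110000 → 4-byte char #4 = F0 90 90 94.
Offset 9: leading byte 0xD8 = 11011000 → 2-byte char #5 = D8 A4.
Offset 11: leading byte 0xF2 = 11110010 → 4-byte char #6 = F2 A1 B2 A8.
Offset 15: leading byte 0xE2 = 11100010 → 3-byte char #7 = E2 97 9B.
Offset 18: leading byte 0xF4 = 11110100 → 4-byte char #8 = F4 8C 99 B2.
Offset 22: leading byte 0x39 = 00111001 → 1-byte char #9 = 39.
Offset 23: leading byte 0xF3 = 11110011 → 4-byte char #10 = F3 B3 9E 9E.
Leading byte 0xF3 = 11110011 matches 11110xxx → 4-byte sequence.
Byte 1: 0xF3 = 11110011, payload 011 (3 bits).
Byte 2: 0xB3 = 10110011 (10xxxxxx ✓), payload 110011.
Byte 3: 0x9E = 10011110 (10xxxxxx ✓), payload 011110.
Byte 4: 0x9E = 10011110 (10xxxxxx ✓), payload 011110.
Concatenate: 011110011011110011110 = 0xF379E (21 bits → U+F379E).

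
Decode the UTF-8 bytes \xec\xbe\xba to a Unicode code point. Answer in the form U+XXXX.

U+CFBA

Leading byte 0xEC = 11101100 matches 1110xxxx → 3-byte sequence.
Byte 1: 0xEC = 11101100, payload 1100 (4 bits).
Byte 2: 0xBE = 10111110 (10xxxxxx ✓), payload 111110.
Byte 3: 0xBA = 10111010 (10xxxxxx ✓), payload 111010.
Concatenate: 1100111110111010 = 0xCFBA (16 bits → U+CFBA).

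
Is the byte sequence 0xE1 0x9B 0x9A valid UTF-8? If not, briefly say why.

valid

Leading byte 0xE1 = 11100001 → 3-byte form.
Continuation bytes 0x9B=10011011, 0x9A=10011010 all match 10xxxxxx.
Decoded value 0x16DA is ≥ 0x800 (shortest form) and not a surrogate.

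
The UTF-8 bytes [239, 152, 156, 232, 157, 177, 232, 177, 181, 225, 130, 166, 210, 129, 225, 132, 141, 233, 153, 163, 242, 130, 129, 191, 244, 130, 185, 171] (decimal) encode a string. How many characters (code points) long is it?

Byte at offset 0: 0xEF = 11101111 → 3-byte char (#1). Advance 3.
Byte at offset 3: 0xE8 = 11101000 → 3-byte char (#2). Advance 3.
Byte at offset 6: 0xE8 = 11101000 → 3-byte char (#3). Advance 3.
Byte at offset 9: 0xE1 = 11100001 → 3-byte char (#4). Advance 3.
Byte at offset 12: 0xD2 = 11010010 → 2-byte char (#5). Advance 2.
Byte at offset 14: 0xE1 = 11100001 → 3-byte char (#6). Advance 3.
Byte at offset 17: 0xE9 = 11101001 → 3-byte char (#7). Advance 3.
Byte at offset 20: 0xF2 = 11110010 → 4-byte char (#8). Advance 4.
Byte at offset 24: 0xF4 = 11110100 → 4-byte char (#9). Advance 4.
Reached end at offset 28 after 9 code points.

9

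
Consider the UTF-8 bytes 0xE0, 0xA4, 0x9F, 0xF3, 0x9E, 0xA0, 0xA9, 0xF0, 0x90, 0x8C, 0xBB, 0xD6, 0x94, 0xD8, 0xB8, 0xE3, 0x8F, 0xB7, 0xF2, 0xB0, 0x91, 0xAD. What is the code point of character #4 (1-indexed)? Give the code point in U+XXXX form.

Offset 0: leading byte 0xE0 = 11100000 → 3-byte char #1 = E0 A4 9F.
Offset 3: leading byte 0xF3 = 11110011 → 4-byte char #2 = F3 9E A0 A9.
Offset 7: leading byte 0xF0 = 11110000 → 4-byte char #3 = F0 90 8C BB.
Offset 11: leading byte 0xD6 = 11010110 → 2-byte char #4 = D6 94.
Leading byte 0xD6 = 11010110 matches 110xxxxx → 2-byte sequence.
Byte 1: 0xD6 = 11010110, payload 10110 (5 bits).
Byte 2: 0x94 = 10010100 (10xxxxxx ✓), payload 010100.
Concatenate: 10110010100 = 0x594 (11 bits → U+0594).

U+0594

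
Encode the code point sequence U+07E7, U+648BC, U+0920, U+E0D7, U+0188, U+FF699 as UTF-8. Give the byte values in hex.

U+07E7: 2-byte form → DF A7.
U+648BC: 4-byte form → F1 A4 A2 BC.
U+0920: 3-byte form → E0 A4 A0.
U+E0D7: 3-byte form → EE 83 97.
U+0188: 2-byte form → C6 88.
U+FF699: 4-byte form → F3 BF 9A 99.
Concatenated (18 bytes): DF A7 F1 A4 A2 BC E0 A4 A0 EE 83 97 C6 88 F3 BF 9A 99.

DF A7 F1 A4 A2 BC E0 A4 A0 EE 83 97 C6 88 F3 BF 9A 99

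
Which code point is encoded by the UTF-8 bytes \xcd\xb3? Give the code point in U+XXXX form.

U+0373

Leading byte 0xCD = 11001101 matches 110xxxxx → 2-byte sequence.
Byte 1: 0xCD = 11001101, payload 01101 (5 bits).
Byte 2: 0xB3 = 10110011 (10xxxxxx ✓), payload 110011.
Concatenate: 01101110011 = 0x373 (11 bits → U+0373).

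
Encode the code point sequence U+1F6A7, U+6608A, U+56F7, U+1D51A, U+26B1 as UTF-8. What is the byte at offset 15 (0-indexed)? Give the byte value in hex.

U+1F6A7 → 4-byte form F0 9F 9A A7 at offsets 0–3.
U+6608A → 4-byte form F1 A6 82 8A at offsets 4–7.
U+56F7 → 3-byte form E5 9B B7 at offsets 8–10.
U+1D51A → 4-byte form F0 9D 94 9A at offsets 11–14.
U+26B1 → 3-byte form E2 9A B1 at offsets 15–17.
Offset 15 falls in char 5's range; it's byte 1 of E2 9A B1 = 0xE2.

0xE2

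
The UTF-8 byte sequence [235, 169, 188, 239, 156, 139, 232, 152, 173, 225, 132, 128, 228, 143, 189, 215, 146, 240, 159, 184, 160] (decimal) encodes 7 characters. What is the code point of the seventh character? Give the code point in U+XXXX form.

U+1FE20

Offset 0: leading byte 0xEB = 11101011 → 3-byte char #1 = EB A9 BC.
Offset 3: leading byte 0xEF = 11101111 → 3-byte char #2 = EF 9C 8B.
Offset 6: leading byte 0xE8 = 11101000 → 3-byte char #3 = E8 98 AD.
Offset 9: leading byte 0xE1 = 11100001 → 3-byte char #4 = E1 84 80.
Offset 12: leading byte 0xE4 = 11100100 → 3-byte char #5 = E4 8F BD.
Offset 15: leading byte 0xD7 = 11010111 → 2-byte char #6 = D7 92.
Offset 17: leading byte 0xF0 = 11110000 → 4-byte char #7 = F0 9F B8 A0.
Leading byte 0xF0 = 11110000 matches 11110xxx → 4-byte sequence.
Byte 1: 0xF0 = 11110000, payload 000 (3 bits).
Byte 2: 0x9F = 10011111 (10xxxxxx ✓), payload 011111.
Byte 3: 0xB8 = 10111000 (10xxxxxx ✓), payload 111000.
Byte 4: 0xA0 = 10100000 (10xxxxxx ✓), payload 100000.
Concatenate: 000011111111000100000 = 0x1FE20 (21 bits → U+1FE20).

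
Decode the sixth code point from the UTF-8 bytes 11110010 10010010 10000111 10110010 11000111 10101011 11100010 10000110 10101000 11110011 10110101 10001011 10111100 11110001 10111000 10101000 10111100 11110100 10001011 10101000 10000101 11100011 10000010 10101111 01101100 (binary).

U+10BA05

Offset 0: leading byte 0xF2 = 11110010 → 4-byte char #1 = F2 92 87 B2.
Offset 4: leading byte 0xC7 = 11000111 → 2-byte char #2 = C7 AB.
Offset 6: leading byte 0xE2 = 11100010 → 3-byte char #3 = E2 86 A8.
Offset 9: leading byte 0xF3 = 11110011 → 4-byte char #4 = F3 B5 8B BC.
Offset 13: leading byte 0xF1 = 11110001 → 4-byte char #5 = F1 B8 A8 BC.
Offset 17: leading byte 0xF4 = 11110100 → 4-byte char #6 = F4 8B A8 85.
Leading byte 0xF4 = 11110100 matches 11110xxx → 4-byte sequence.
Byte 1: 0xF4 = 11110100, payload 100 (3 bits).
Byte 2: 0x8B = 10001011 (10xxxxxx ✓), payload 001011.
Byte 3: 0xA8 = 10101000 (10xxxxxx ✓), payload 101000.
Byte 4: 0x85 = 10000101 (10xxxxxx ✓), payload 000101.
Concatenate: 100001011101000000101 = 0x10BA05 (21 bits → U+10BA05).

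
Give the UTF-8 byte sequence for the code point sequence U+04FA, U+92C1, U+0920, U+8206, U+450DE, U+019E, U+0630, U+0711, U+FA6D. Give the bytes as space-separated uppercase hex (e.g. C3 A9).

U+04FA: 2-byte form → D3 BA.
U+92C1: 3-byte form → E9 8B 81.
U+0920: 3-byte form → E0 A4 A0.
U+8206: 3-byte form → E8 88 86.
U+450DE: 4-byte form → F1 85 83 9E.
U+019E: 2-byte form → C6 9E.
U+0630: 2-byte form → D8 B0.
U+0711: 2-byte form → DC 91.
U+FA6D: 3-byte form → EF A9 AD.
Concatenated (24 bytes): D3 BA E9 8B 81 E0 A4 A0 E8 88 86 F1 85 83 9E C6 9E D8 B0 DC 91 EF A9 AD.

D3 BA E9 8B 81 E0 A4 A0 E8 88 86 F1 85 83 9E C6 9E D8 B0 DC 91 EF A9 AD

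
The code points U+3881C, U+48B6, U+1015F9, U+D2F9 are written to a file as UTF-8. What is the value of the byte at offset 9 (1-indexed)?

0x81

1-indexed offset 9 is 0-indexed offset 8.
U+3881C → 4-byte form F0 B8 A0 9C at offsets 0–3.
U+48B6 → 3-byte form E4 A2 B6 at offsets 4–6.
U+1015F9 → 4-byte form F4 81 97 B9 at offsets 7–10.
Offset 8 falls in char 3's range; it's byte 2 of F4 81 97 B9 = 0x81.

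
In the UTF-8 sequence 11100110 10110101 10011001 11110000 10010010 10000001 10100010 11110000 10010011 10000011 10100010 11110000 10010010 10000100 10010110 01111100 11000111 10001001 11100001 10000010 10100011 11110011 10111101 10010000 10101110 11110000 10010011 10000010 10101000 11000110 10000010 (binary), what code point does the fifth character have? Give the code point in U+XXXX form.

U+007C

Offset 0: leading byte 0xE6 = 11100110 → 3-byte char #1 = E6 B5 99.
Offset 3: leading byte 0xF0 = 11110000 → 4-byte char #2 = F0 92 81 A2.
Offset 7: leading byte 0xF0 = 11110000 → 4-byte char #3 = F0 93 83 A2.
Offset 11: leading byte 0xF0 = 11110000 → 4-byte char #4 = F0 92 84 96.
Offset 15: leading byte 0x7C = 01111100 → 1-byte char #5 = 7C.
Leading byte 0x7C = 01111100 matches 0xxxxxxx → 1-byte sequence.
Byte 1: 0x7C = 01111100, payload 1111100 (7 bits).
Concatenate: 1111100 = 0x7C (7 bits → U+007C).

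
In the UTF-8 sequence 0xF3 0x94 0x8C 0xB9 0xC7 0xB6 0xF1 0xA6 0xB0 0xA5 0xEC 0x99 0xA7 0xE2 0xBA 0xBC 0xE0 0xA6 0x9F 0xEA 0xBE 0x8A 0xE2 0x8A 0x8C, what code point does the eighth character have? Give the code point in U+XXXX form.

U+228C

Offset 0: leading byte 0xF3 = 11110011 → 4-byte char #1 = F3 94 8C B9.
Offset 4: leading byte 0xC7 = 11000111 → 2-byte char #2 = C7 B6.
Offset 6: leading byte 0xF1 = 11110001 → 4-byte char #3 = F1 A6 B0 A5.
Offset 10: leading byte 0xEC = 11101100 → 3-byte char #4 = EC 99 A7.
Offset 13: leading byte 0xE2 = 11100010 → 3-byte char #5 = E2 BA BC.
Offset 16: leading byte 0xE0 = 11100000 → 3-byte char #6 = E0 A6 9F.
Offset 19: leading byte 0xEA = 11101010 → 3-byte char #7 = EA BE 8A.
Offset 22: leading byte 0xE2 = 11100010 → 3-byte char #8 = E2 8A 8C.
Leading byte 0xE2 = 11100010 matches 1110xxxx → 3-byte sequence.
Byte 1: 0xE2 = 11100010, payload 0010 (4 bits).
Byte 2: 0x8A = 10001010 (10xxxxxx ✓), payload 001010.
Byte 3: 0x8C = 10001100 (10xxxxxx ✓), payload 001100.
Concatenate: 0010001010001100 = 0x228C (16 bits → U+228C).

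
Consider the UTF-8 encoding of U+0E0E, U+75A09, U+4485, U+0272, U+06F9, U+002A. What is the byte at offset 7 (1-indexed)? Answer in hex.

0x89

1-indexed offset 7 is 0-indexed offset 6.
U+0E0E → 3-byte form E0 B8 8E at offsets 0–2.
U+75A09 → 4-byte form F1 B5 A8 89 at offsets 3–6.
Offset 6 falls in char 2's range; it's byte 4 of F1 B5 A8 89 = 0x89.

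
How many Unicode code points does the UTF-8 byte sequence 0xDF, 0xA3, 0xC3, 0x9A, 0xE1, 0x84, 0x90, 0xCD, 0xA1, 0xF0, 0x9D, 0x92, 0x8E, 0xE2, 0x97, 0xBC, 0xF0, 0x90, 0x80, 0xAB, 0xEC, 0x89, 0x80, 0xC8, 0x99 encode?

Byte at offset 0: 0xDF = 11011111 → 2-byte char (#1). Advance 2.
Byte at offset 2: 0xC3 = 11000011 → 2-byte char (#2). Advance 2.
Byte at offset 4: 0xE1 = 11100001 → 3-byte char (#3). Advance 3.
Byte at offset 7: 0xCD = 11001101 → 2-byte char (#4). Advance 2.
Byte at offset 9: 0xF0 = 11110000 → 4-byte char (#5). Advance 4.
Byte at offset 13: 0xE2 = 11100010 → 3-byte char (#6). Advance 3.
Byte at offset 16: 0xF0 = 11110000 → 4-byte char (#7). Advance 4.
Byte at offset 20: 0xEC = 11101100 → 3-byte char (#8). Advance 3.
Byte at offset 23: 0xC8 = 11001000 → 2-byte char (#9). Advance 2.
Reached end at offset 25 after 9 code points.

9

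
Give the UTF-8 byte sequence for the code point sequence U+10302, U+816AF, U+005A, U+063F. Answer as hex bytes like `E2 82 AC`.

F0 90 8C 82 F2 81 9A AF 5A D8 BF

U+10302: 4-byte form → F0 90 8C 82.
U+816AF: 4-byte form → F2 81 9A AF.
U+005A: 1-byte form → 5A.
U+063F: 2-byte form → D8 BF.
Concatenated (11 bytes): F0 90 8C 82 F2 81 9A AF 5A D8 BF.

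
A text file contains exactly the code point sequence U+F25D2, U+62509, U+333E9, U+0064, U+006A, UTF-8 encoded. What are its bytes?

U+F25D2: 4-byte form → F3 B2 97 92.
U+62509: 4-byte form → F1 A2 94 89.
U+333E9: 4-byte form → F0 B3 8F A9.
U+0064: 1-byte form → 64.
U+006A: 1-byte form → 6A.
Concatenated (14 bytes): F3 B2 97 92 F1 A2 94 89 F0 B3 8F A9 64 6A.

F3 B2 97 92 F1 A2 94 89 F0 B3 8F A9 64 6A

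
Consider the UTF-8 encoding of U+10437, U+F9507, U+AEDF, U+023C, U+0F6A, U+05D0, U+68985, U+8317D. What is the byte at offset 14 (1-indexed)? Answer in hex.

0xE0

1-indexed offset 14 is 0-indexed offset 13.
U+10437 → 4-byte form F0 90 90 B7 at offsets 0–3.
U+F9507 → 4-byte form F3 B9 94 87 at offsets 4–7.
U+AEDF → 3-byte form EA BB 9F at offsets 8–10.
U+023C → 2-byte form C8 BC at offsets 11–12.
U+0F6A → 3-byte form E0 BD AA at offsets 13–15.
Offset 13 falls in char 5's range; it's byte 1 of E0 BD AA = 0xE0.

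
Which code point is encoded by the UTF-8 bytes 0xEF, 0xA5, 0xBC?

U+F97C

Leading byte 0xEF = 11101111 matches 1110xxxx → 3-byte sequence.
Byte 1: 0xEF = 11101111, payload 1111 (4 bits).
Byte 2: 0xA5 = 10100101 (10xxxxxx ✓), payload 100101.
Byte 3: 0xBC = 10111100 (10xxxxxx ✓), payload 111100.
Concatenate: 1111100101111100 = 0xF97C (16 bits → U+F97C).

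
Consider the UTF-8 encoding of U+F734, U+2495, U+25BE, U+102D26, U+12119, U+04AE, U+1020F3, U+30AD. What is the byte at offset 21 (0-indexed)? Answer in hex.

U+F734 → 3-byte form EF 9C B4 at offsets 0–2.
U+2495 → 3-byte form E2 92 95 at offsets 3–5.
U+25BE → 3-byte form E2 96 BE at offsets 6–8.
U+102D26 → 4-byte form F4 82 B4 A6 at offsets 9–12.
U+12119 → 4-byte form F0 92 84 99 at offsets 13–16.
U+04AE → 2-byte form D2 AE at offsets 17–18.
U+1020F3 → 4-byte form F4 82 83 B3 at offsets 19–22.
Offset 21 falls in char 7's range; it's byte 3 of F4 82 83 B3 = 0x83.

0x83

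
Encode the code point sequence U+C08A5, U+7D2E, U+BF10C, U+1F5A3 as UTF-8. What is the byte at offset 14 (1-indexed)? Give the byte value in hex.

1-indexed offset 14 is 0-indexed offset 13.
U+C08A5 → 4-byte form F3 80 A2 A5 at offsets 0–3.
U+7D2E → 3-byte form E7 B4 AE at offsets 4–6.
U+BF10C → 4-byte form F2 BF 84 8C at offsets 7–10.
U+1F5A3 → 4-byte form F0 9F 96 A3 at offsets 11–14.
Offset 13 falls in char 4's range; it's byte 3 of F0 9F 96 A3 = 0x96.

0x96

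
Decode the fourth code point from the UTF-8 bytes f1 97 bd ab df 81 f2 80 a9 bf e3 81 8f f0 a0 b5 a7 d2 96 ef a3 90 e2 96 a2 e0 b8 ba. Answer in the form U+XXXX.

Offset 0: leading byte 0xF1 = 11110001 → 4-byte char #1 = F1 97 BD AB.
Offset 4: leading byte 0xDF = 11011111 → 2-byte char #2 = DF 81.
Offset 6: leading byte 0xF2 = 11110010 → 4-byte char #3 = F2 80 A9 BF.
Offset 10: leading byte 0xE3 = 11100011 → 3-byte char #4 = E3 81 8F.
Leading byte 0xE3 = 11100011 matches 1110xxxx → 3-byte sequence.
Byte 1: 0xE3 = 11100011, payload 0011 (4 bits).
Byte 2: 0x81 = 10000001 (10xxxxxx ✓), payload 000001.
Byte 3: 0x8F = 10001111 (10xxxxxx ✓), payload 001111.
Concatenate: 0011000001001111 = 0x304F (16 bits → U+304F).

U+304F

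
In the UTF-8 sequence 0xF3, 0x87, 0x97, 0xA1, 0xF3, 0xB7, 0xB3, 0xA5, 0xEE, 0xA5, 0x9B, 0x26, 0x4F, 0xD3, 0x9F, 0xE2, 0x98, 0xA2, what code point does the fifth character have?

U+004F

Offset 0: leading byte 0xF3 = 11110011 → 4-byte char #1 = F3 87 97 A1.
Offset 4: leading byte 0xF3 = 11110011 → 4-byte char #2 = F3 B7 B3 A5.
Offset 8: leading byte 0xEE = 11101110 → 3-byte char #3 = EE A5 9B.
Offset 11: leading byte 0x26 = 00100110 → 1-byte char #4 = 26.
Offset 12: leading byte 0x4F = 01001111 → 1-byte char #5 = 4F.
Leading byte 0x4F = 01001111 matches 0xxxxxxx → 1-byte sequence.
Byte 1: 0x4F = 01001111, payload 1001111 (7 bits).
Concatenate: 1001111 = 0x4F (7 bits → U+004F).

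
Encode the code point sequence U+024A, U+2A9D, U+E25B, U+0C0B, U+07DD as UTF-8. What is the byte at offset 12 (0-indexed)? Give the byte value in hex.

0x9D

U+024A → 2-byte form C9 8A at offsets 0–1.
U+2A9D → 3-byte form E2 AA 9D at offsets 2–4.
U+E25B → 3-byte form EE 89 9B at offsets 5–7.
U+0C0B → 3-byte form E0 B0 8B at offsets 8–10.
U+07DD → 2-byte form DF 9D at offsets 11–12.
Offset 12 falls in char 5's range; it's byte 2 of DF 9D = 0x9D.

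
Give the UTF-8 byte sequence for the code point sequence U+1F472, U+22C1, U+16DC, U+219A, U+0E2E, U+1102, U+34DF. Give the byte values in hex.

F0 9F 91 B2 E2 8B 81 E1 9B 9C E2 86 9A E0 B8 AE E1 84 82 E3 93 9F

U+1F472: 4-byte form → F0 9F 91 B2.
U+22C1: 3-byte form → E2 8B 81.
U+16DC: 3-byte form → E1 9B 9C.
U+219A: 3-byte form → E2 86 9A.
U+0E2E: 3-byte form → E0 B8 AE.
U+1102: 3-byte form → E1 84 82.
U+34DF: 3-byte form → E3 93 9F.
Concatenated (22 bytes): F0 9F 91 B2 E2 8B 81 E1 9B 9C E2 86 9A E0 B8 AE E1 84 82 E3 93 9F.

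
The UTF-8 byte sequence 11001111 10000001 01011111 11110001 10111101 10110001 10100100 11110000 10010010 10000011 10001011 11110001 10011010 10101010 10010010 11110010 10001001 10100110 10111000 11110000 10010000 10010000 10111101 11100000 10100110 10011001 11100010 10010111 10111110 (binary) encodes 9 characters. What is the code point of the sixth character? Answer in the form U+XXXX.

Offset 0: leading byte 0xCF = 11001111 → 2-byte char #1 = CF 81.
Offset 2: leading byte 0x5F = 01011111 → 1-byte char #2 = 5F.
Offset 3: leading byte 0xF1 = 11110001 → 4-byte char #3 = F1 BD B1 A4.
Offset 7: leading byte 0xF0 = 11110000 → 4-byte char #4 = F0 92 83 8B.
Offset 11: leading byte 0xF1 = 11110001 → 4-byte char #5 = F1 9A AA 92.
Offset 15: leading byte 0xF2 = 11110010 → 4-byte char #6 = F2 89 A6 B8.
Leading byte 0xF2 = 11110010 matches 11110xxx → 4-byte sequence.
Byte 1: 0xF2 = 11110010, payload 010 (3 bits).
Byte 2: 0x89 = 10001001 (10xxxxxx ✓), payload 001001.
Byte 3: 0xA6 = 10100110 (10xxxxxx ✓), payload 100110.
Byte 4: 0xB8 = 10111000 (10xxxxxx ✓), payload 111000.
Concatenate: 010001001100110111000 = 0x899B8 (21 bits → U+899B8).

U+899B8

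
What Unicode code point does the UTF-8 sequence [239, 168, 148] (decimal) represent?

Leading byte 0xEF = 11101111 matches 1110xxxx → 3-byte sequence.
Byte 1: 0xEF = 11101111, payload 1111 (4 bits).
Byte 2: 0xA8 = 10101000 (10xxxxxx ✓), payload 101000.
Byte 3: 0x94 = 10010100 (10xxxxxx ✓), payload 010100.
Concatenate: 1111101000010100 = 0xFA14 (16 bits → U+FA14).

U+FA14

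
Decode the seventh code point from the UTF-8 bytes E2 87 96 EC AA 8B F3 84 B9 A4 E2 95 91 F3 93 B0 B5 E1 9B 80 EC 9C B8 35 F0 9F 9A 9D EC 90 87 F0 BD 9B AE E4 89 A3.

U+C738

Offset 0: leading byte 0xE2 = 11100010 → 3-byte char #1 = E2 87 96.
Offset 3: leading byte 0xEC = 11101100 → 3-byte char #2 = EC AA 8B.
Offset 6: leading byte 0xF3 = 11110011 → 4-byte char #3 = F3 84 B9 A4.
Offset 10: leading byte 0xE2 = 11100010 → 3-byte char #4 = E2 95 91.
Offset 13: leading byte 0xF3 = 11110011 → 4-byte char #5 = F3 93 B0 B5.
Offset 17: leading byte 0xE1 = 11100001 → 3-byte char #6 = E1 9B 80.
Offset 20: leading byte 0xEC = 11101100 → 3-byte char #7 = EC 9C B8.
Leading byte 0xEC = 11101100 matches 1110xxxx → 3-byte sequence.
Byte 1: 0xEC = 11101100, payload 1100 (4 bits).
Byte 2: 0x9C = 10011100 (10xxxxxx ✓), payload 011100.
Byte 3: 0xB8 = 10111000 (10xxxxxx ✓), payload 111000.
Concatenate: 1100011100111000 = 0xC738 (16 bits → U+C738).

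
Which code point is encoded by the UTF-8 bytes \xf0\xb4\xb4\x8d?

U+34D0D

Leading byte 0xF0 = 11110000 matches 11110xxx → 4-byte sequence.
Byte 1: 0xF0 = 11110000, payload 000 (3 bits).
Byte 2: 0xB4 = 10110100 (10xxxxxx ✓), payload 110100.
Byte 3: 0xB4 = 10110100 (10xxxxxx ✓), payload 110100.
Byte 4: 0x8D = 10001101 (10xxxxxx ✓), payload 001101.
Concatenate: 000110100110100001101 = 0x34D0D (21 bits → U+34D0D).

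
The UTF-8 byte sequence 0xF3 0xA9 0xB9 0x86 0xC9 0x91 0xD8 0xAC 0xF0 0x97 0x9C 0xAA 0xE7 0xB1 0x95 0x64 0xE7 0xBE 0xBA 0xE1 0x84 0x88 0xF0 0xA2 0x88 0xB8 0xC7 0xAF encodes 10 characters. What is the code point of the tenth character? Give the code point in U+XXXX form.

Offset 0: leading byte 0xF3 = 11110011 → 4-byte char #1 = F3 A9 B9 86.
Offset 4: leading byte 0xC9 = 11001001 → 2-byte char #2 = C9 91.
Offset 6: leading byte 0xD8 = 11011000 → 2-byte char #3 = D8 AC.
Offset 8: leading byte 0xF0 = 11110000 → 4-byte char #4 = F0 97 9C AA.
Offset 12: leading byte 0xE7 = 11100111 → 3-byte char #5 = E7 B1 95.
Offset 15: leading byte 0x64 = 01100100 → 1-byte char #6 = 64.
Offset 16: leading byte 0xE7 = 11100111 → 3-byte char #7 = E7 BE BA.
Offset 19: leading byte 0xE1 = 11100001 → 3-byte char #8 = E1 84 88.
Offset 22: leading byte 0xF0 = 11110000 → 4-byte char #9 = F0 A2 88 B8.
Offset 26: leading byte 0xC7 = 11000111 → 2-byte char #10 = C7 AF.
Leading byte 0xC7 = 11000111 matches 110xxxxx → 2-byte sequence.
Byte 1: 0xC7 = 11000111, payload 00111 (5 bits).
Byte 2: 0xAF = 10101111 (10xxxxxx ✓), payload 101111.
Concatenate: 00111101111 = 0x1EF (11 bits → U+01EF).

U+01EF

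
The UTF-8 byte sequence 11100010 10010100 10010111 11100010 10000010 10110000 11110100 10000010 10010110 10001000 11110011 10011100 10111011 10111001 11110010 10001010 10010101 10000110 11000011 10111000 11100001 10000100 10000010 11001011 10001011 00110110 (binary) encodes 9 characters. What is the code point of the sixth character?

U+00F8

Offset 0: leading byte 0xE2 = 11100010 → 3-byte char #1 = E2 94 97.
Offset 3: leading byte 0xE2 = 11100010 → 3-byte char #2 = E2 82 B0.
Offset 6: leading byte 0xF4 = 11110100 → 4-byte char #3 = F4 82 96 88.
Offset 10: leading byte 0xF3 = 11110011 → 4-byte char #4 = F3 9C BB B9.
Offset 14: leading byte 0xF2 = 11110010 → 4-byte char #5 = F2 8A 95 86.
Offset 18: leading byte 0xC3 = 11000011 → 2-byte char #6 = C3 B8.
Leading byte 0xC3 = 11000011 matches 110xxxxx → 2-byte sequence.
Byte 1: 0xC3 = 11000011, payload 00011 (5 bits).
Byte 2: 0xB8 = 10111000 (10xxxxxx ✓), payload 111000.
Concatenate: 00011111000 = 0xF8 (11 bits → U+00F8).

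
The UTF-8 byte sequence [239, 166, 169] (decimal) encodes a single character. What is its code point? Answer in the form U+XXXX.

Leading byte 0xEF = 11101111 matches 1110xxxx → 3-byte sequence.
Byte 1: 0xEF = 11101111, payload 1111 (4 bits).
Byte 2: 0xA6 = 10100110 (10xxxxxx ✓), payload 100110.
Byte 3: 0xA9 = 10101001 (10xxxxxx ✓), payload 101001.
Concatenate: 1111100110101001 = 0xF9A9 (16 bits → U+F9A9).

U+F9A9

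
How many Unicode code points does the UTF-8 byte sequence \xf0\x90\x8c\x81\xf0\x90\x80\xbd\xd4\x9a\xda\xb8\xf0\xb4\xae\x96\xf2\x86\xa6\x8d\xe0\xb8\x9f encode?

Byte at offset 0: 0xF0 = 11110000 → 4-byte char (#1). Advance 4.
Byte at offset 4: 0xF0 = 11110000 → 4-byte char (#2). Advance 4.
Byte at offset 8: 0xD4 = 11010100 → 2-byte char (#3). Advance 2.
Byte at offset 10: 0xDA = 11011010 → 2-byte char (#4). Advance 2.
Byte at offset 12: 0xF0 = 11110000 → 4-byte char (#5). Advance 4.
Byte at offset 16: 0xF2 = 11110010 → 4-byte char (#6). Advance 4.
Byte at offset 20: 0xE0 = 11100000 → 3-byte char (#7). Advance 3.
Reached end at offset 23 after 7 code points.

7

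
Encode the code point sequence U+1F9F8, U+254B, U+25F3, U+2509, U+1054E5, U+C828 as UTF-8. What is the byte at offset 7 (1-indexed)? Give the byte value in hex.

0x8B

1-indexed offset 7 is 0-indexed offset 6.
U+1F9F8 → 4-byte form F0 9F A7 B8 at offsets 0–3.
U+254B → 3-byte form E2 95 8B at offsets 4–6.
Offset 6 falls in char 2's range; it's byte 3 of E2 95 8B = 0x8B.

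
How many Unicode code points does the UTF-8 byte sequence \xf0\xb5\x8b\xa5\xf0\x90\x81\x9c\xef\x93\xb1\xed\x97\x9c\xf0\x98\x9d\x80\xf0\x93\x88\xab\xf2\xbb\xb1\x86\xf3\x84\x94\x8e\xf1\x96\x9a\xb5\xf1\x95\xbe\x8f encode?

10

Byte at offset 0: 0xF0 = 11110000 → 4-byte char (#1). Advance 4.
Byte at offset 4: 0xF0 = 11110000 → 4-byte char (#2). Advance 4.
Byte at offset 8: 0xEF = 11101111 → 3-byte char (#3). Advance 3.
Byte at offset 11: 0xED = 11101101 → 3-byte char (#4). Advance 3.
Byte at offset 14: 0xF0 = 11110000 → 4-byte char (#5). Advance 4.
Byte at offset 18: 0xF0 = 11110000 → 4-byte char (#6). Advance 4.
Byte at offset 22: 0xF2 = 11110010 → 4-byte char (#7). Advance 4.
Byte at offset 26: 0xF3 = 11110011 → 4-byte char (#8). Advance 4.
Byte at offset 30: 0xF1 = 11110001 → 4-byte char (#9). Advance 4.
Byte at offset 34: 0xF1 = 11110001 → 4-byte char (#10). Advance 4.
Reached end at offset 38 after 10 code points.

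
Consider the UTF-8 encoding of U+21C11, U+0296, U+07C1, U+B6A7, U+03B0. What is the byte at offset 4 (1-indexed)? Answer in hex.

0x91

1-indexed offset 4 is 0-indexed offset 3.
U+21C11 → 4-byte form F0 A1 B0 91 at offsets 0–3.
Offset 3 falls in char 1's range; it's byte 4 of F0 A1 B0 91 = 0x91.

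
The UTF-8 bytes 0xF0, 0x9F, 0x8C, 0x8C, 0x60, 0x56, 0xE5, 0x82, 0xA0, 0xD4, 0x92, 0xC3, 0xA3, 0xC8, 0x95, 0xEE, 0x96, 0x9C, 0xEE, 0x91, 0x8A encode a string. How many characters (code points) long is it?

Byte at offset 0: 0xF0 = 11110000 → 4-byte char (#1). Advance 4.
Byte at offset 4: 0x60 = 01100000 → 1-byte char (#2). Advance 1.
Byte at offset 5: 0x56 = 01010110 → 1-byte char (#3). Advance 1.
Byte at offset 6: 0xE5 = 11100101 → 3-byte char (#4). Advance 3.
Byte at offset 9: 0xD4 = 11010100 → 2-byte char (#5). Advance 2.
Byte at offset 11: 0xC3 = 11000011 → 2-byte char (#6). Advance 2.
Byte at offset 13: 0xC8 = 11001000 → 2-byte char (#7). Advance 2.
Byte at offset 15: 0xEE = 11101110 → 3-byte char (#8). Advance 3.
Byte at offset 18: 0xEE = 11101110 → 3-byte char (#9). Advance 3.
Reached end at offset 21 after 9 code points.

9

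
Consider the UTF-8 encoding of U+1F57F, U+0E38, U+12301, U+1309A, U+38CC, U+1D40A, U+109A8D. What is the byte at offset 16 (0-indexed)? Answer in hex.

U+1F57F → 4-byte form F0 9F 95 BF at offsets 0–3.
U+0E38 → 3-byte form E0 B8 B8 at offsets 4–6.
U+12301 → 4-byte form F0 92 8C 81 at offsets 7–10.
U+1309A → 4-byte form F0 93 82 9A at offsets 11–14.
U+38CC → 3-byte form E3 A3 8C at offsets 15–17.
Offset 16 falls in char 5's range; it's byte 2 of E3 A3 8C = 0xA3.

0xA3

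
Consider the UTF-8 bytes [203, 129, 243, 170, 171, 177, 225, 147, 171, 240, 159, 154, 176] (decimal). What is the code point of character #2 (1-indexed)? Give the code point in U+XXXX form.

U+EAAF1

Offset 0: leading byte 0xCB = 11001011 → 2-byte char #1 = CB 81.
Offset 2: leading byte 0xF3 = 11110011 → 4-byte char #2 = F3 AA AB B1.
Leading byte 0xF3 = 11110011 matches 11110xxx → 4-byte sequence.
Byte 1: 0xF3 = 11110011, payload 011 (3 bits).
Byte 2: 0xAA = 10101010 (10xxxxxx ✓), payload 101010.
Byte 3: 0xAB = 10101011 (10xxxxxx ✓), payload 101011.
Byte 4: 0xB1 = 10110001 (10xxxxxx ✓), payload 110001.
Concatenate: 011101010101011110001 = 0xEAAF1 (21 bits → U+EAAF1).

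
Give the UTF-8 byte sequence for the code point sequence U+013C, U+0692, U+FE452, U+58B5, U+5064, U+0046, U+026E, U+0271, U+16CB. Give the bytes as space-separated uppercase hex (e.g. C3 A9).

C4 BC DA 92 F3 BE 91 92 E5 A2 B5 E5 81 A4 46 C9 AE C9 B1 E1 9B 8B

U+013C: 2-byte form → C4 BC.
U+0692: 2-byte form → DA 92.
U+FE452: 4-byte form → F3 BE 91 92.
U+58B5: 3-byte form → E5 A2 B5.
U+5064: 3-byte form → E5 81 A4.
U+0046: 1-byte form → 46.
U+026E: 2-byte form → C9 AE.
U+0271: 2-byte form → C9 B1.
U+16CB: 3-byte form → E1 9B 8B.
Concatenated (22 bytes): C4 BC DA 92 F3 BE 91 92 E5 A2 B5 E5 81 A4 46 C9 AE C9 B1 E1 9B 8B.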